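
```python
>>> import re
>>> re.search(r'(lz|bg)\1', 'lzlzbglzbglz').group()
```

`\1` is not a pattern — it's the concrete string captured by group 1, re-applied verbatim.
The match spans [0:4] → 'lzlz'.

'lzlz'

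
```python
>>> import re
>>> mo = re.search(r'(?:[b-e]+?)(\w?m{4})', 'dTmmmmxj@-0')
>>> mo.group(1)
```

'Tmmmm'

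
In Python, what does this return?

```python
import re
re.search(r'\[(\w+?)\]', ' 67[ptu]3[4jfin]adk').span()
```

Unlike `match`, `search` isn't anchored — it looks for the pattern anywhere in the string.
The match spans [3:8] → '[ptu]'.
Captured: group 1 = 'ptu'.

(3, 8)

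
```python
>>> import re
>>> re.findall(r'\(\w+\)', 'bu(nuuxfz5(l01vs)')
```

['(l01vs)']

Scanning left to right: at [10:17] → '(l01vs)'.
No capturing groups, so `findall` returns the 1 full match string.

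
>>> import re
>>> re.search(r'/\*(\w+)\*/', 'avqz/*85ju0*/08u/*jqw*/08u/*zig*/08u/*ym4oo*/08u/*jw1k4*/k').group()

The match spans [4:13] → '/*85ju0*/'.

'/*85ju0*/'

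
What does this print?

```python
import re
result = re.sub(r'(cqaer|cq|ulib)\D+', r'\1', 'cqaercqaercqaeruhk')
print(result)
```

`|` is ordered: at each position the engine commits to the first alternative that works.
Matches: at [0:18] → 'cqaercqaercqaeruhk'.
Each match is replaced using the text its own group 1 captured.

cqaer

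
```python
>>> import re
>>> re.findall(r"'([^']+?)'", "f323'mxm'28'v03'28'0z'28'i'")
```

One capturing group, so `findall` returns just the captured substring from each match — 4 in all.

['mxm', 'v03', '0z', 'i']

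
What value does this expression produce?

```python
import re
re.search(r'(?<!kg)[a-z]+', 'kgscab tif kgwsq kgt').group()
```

Because the assertion is negative and zero-width, positions next to the forbidden text are skipped.
`re.search` scans for the first position where the pattern succeeds.
The match spans [0:6] → 'kgscab'.

'kgscab'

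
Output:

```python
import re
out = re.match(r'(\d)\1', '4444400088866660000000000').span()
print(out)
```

`re.match` won't scan ahead — the pattern has to work from the very first character.
The match spans [0:2] → '44'.

(0, 2)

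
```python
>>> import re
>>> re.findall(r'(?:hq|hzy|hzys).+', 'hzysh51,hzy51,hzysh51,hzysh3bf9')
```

With no groups in the pattern, `findall` gives back each whole match — 1 here.

['hzysh51,hzy51,hzysh51,hzysh3bf9']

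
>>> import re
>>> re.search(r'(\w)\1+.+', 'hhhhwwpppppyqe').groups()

A backreference is literal: `\1` must see the identical characters the first group matched.
`re.search` scans for the first position where the pattern succeeds.
The match spans [0:14] → 'hhhhwwpppppyqe'.
Captured: group 1 = 'h'.

('h',)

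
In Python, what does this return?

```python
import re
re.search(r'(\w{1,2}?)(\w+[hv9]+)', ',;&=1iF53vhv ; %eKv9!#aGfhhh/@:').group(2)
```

Pattern: 1 to 2 of a word character (lazy) (captured); then one or more of a word character, then one or more of one of [hv9] (captured).
A non-greedy quantifier consumes as few characters as it can — just enough that the remainder of the pattern still matches from where it stops; whatever follows it matches normally.
`re.search` tries every starting position until one works.
The match spans [4:12] → '1iF53vhv'.
Captured: group 1 = '1', group 2 = 'iF53vhv'.

'iF53vhv'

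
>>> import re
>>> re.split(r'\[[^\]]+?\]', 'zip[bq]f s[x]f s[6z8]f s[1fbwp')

['zip', 'f s', 'f s', 'f s[1fbwp']

Matches to split on: at [3:7] → '[bq]'; at [10:13] → '[x]'; at [16:21] → '[6z8]'.
The string is cut at each match, leaving 4 pieces.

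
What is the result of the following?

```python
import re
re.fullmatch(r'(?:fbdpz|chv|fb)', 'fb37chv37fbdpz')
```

None

`re.fullmatch` is like wrapping the pattern in `^…$` (in single-line mode).
Here the string isn't matched end-to-end, so the call returns None.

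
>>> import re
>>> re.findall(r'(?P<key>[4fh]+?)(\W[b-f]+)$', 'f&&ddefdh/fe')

Pattern: one or more of one of [4fh] (lazy) (captured as 'key'); then a non-word character, then one or more of a character in [b-f] (captured); then anchored at the end.
`findall` packs the 2 group values into a tuple for every match.

[('h', '/fe')]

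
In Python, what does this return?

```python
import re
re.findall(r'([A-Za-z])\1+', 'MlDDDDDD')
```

A backreference is literal: `\1` must see the identical characters the first group matched.
Walking the string: at [2:8] match 'DDDDDD', group 1 = 'D'.
One capturing group, so `findall` returns just the captured substring from the one match — 1 in all.

['D']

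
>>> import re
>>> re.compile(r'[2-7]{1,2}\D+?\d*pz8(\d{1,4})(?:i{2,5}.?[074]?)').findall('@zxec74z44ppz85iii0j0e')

Pattern: 1 to 2 of a character in [2-7]; then one or more of a non-digit (lazy), then zero or more of a digit, then the literal 'pz8'; then 1 to 4 of a digit (captured); then 2 to 5 of a literal 'i', then optionally any character, then optionally one of [074] (non-capturing group).
Walking the string: at [8:19] match '44ppz85iii0', group 1 = '5'.
`findall` collects group 1 from the one match (1 total).

['5']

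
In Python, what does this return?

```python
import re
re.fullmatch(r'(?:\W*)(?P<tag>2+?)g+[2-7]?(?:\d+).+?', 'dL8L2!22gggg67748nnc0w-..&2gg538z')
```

None

`fullmatch` succeeds only if the pattern covers the string from start to end.
Here there's no way to consume every character, so the call returns None.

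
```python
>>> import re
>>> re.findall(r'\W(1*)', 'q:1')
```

The pattern matches a non-word character; then zero or more of a literal '1' (captured).
Matches: at [1:3] match ':1', group 1 = '1'.
With a single group, `findall` returns only what that group captured — 1 item.

['1']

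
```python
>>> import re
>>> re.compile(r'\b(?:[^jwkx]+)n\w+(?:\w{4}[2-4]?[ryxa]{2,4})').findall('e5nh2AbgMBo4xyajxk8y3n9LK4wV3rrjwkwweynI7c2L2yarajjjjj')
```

['e5nh2AbgMBo4xyajxk8y3n9LK4wV3rrjwkwweynI7c2L2yara']

This matches a word boundary (`\b`, zero-width); then one or more of any character except [jwkx] (non-capturing group); then the literal 'n', then one or more of a word character; then exactly 4 of a word character, then optionally a character in [2-4], then 2 to 4 of one of [ryxa] (non-capturing group).
No capturing groups, so `findall` returns the 1 full match string.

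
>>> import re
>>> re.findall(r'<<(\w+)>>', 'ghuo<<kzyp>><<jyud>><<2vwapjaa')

['kzyp', 'jyud']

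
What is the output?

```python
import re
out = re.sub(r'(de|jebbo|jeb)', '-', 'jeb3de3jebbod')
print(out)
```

`|` is ordered: at each position the engine commits to the first alternative that works.
Matches: at [0:3] → 'jeb'; at [4:6] → 'de'; at [7:12] → 'jebbo'.
Every occurrence is swapped for '-'.

-3-3-d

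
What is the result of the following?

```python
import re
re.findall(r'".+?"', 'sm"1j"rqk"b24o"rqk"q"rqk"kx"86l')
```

['"1j"', '"b24o"', '"q"', '"kx"']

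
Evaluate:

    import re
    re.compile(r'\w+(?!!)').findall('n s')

['n', 's']

Because the assertion is negative and zero-width, positions next to the forbidden text are skipped.
Scanning left to right: at [0:1] → 'n'; at [2:3] → 's'.
With no groups in the pattern, `findall` gives back each whole match — 2 here.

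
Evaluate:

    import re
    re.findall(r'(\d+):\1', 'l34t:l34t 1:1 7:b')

['1']

`\1` has to match the exact text group 1 already captured.
With a single group, `findall` returns only what that group captured — 1 item.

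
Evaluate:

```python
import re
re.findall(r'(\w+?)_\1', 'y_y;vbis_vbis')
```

['y', 'vbis']

A backreference is literal: `\1` must see the identical characters the first group matched.
Matches: at [0:3] match 'y_y', group 1 = 'y'; at [4:13] match 'vbis_vbis', group 1 = 'vbis'.
With a single group, `findall` returns only what that group captured — 2 items.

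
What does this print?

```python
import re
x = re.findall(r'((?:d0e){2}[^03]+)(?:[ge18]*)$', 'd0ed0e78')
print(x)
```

['d0ed0e78']

The pattern matches the literal 'd0e' repeated 2 times, then one or more of any character except [03] (captured); then zero or more of one of [ge18] (non-capturing group); then anchored at the end.
Walking the string: at [0:8] match 'd0ed0e78', group 1 = 'd0ed0e78'.
One capturing group, so `findall` returns just the captured substring from the one match — 1 in all.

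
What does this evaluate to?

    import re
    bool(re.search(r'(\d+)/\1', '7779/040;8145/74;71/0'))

False

`\1` has to match the exact text group 1 already captured.
Unlike `match`, `search` isn't anchored — it looks for the pattern anywhere in the string.
Here nothing in the string fits, so the call returns None, and `bool(None)` is False.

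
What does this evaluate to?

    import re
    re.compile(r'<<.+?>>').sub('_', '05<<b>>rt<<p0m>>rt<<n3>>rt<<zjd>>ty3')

The `?` after the quantifier makes it lazy — it takes as little as possible before letting the rest of the pattern try.
`sub` substitutes '_' at each match site.

'05_rt_rt_rt_ty3'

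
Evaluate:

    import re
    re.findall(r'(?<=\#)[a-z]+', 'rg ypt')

The lookaround is zero-width — it requires the adjacent text to match without consuming it, so the asserted text isn't part of the match.
With no groups in the pattern, `findall` gives back each whole match — 0 here.
Nothing in the string satisfies the pattern, so the list is empty.

[]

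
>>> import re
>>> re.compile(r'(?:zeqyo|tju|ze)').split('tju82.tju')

Matches to split on: at [0:3] → 'tju'; at [6:9] → 'tju'.
The string is cut at each match, leaving 3 pieces.

['', '82.', '']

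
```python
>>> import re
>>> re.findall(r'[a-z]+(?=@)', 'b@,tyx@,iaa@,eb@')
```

['b', 'tyx', 'iaa', 'eb']

Lookahead/lookbehind check context without consuming it, so the matched span excludes the asserted characters.
Matches: at [0:1] → 'b'; at [3:6] → 'tyx'; at [8:11] → 'iaa'; at [13:15] → 'eb'.
`findall` yields the raw match text (4 of them) because the pattern has no groups.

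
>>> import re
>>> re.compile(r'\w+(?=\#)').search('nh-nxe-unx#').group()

'unx'

Lookahead/lookbehind check context without consuming it, so the matched span excludes the asserted characters.
`re.search` tries every starting position until one works.
The match spans [7:10] → 'unx'.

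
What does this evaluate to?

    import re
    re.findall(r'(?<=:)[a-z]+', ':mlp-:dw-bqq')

['mlp', 'dw']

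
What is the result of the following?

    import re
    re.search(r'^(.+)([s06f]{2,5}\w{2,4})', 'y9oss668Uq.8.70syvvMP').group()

This matches anchored at the start of the string; then one or more of any character (captured); then 2 to 5 of one of [s06f], then 2 to 4 of a word character (captured).
`re.search` tries every starting position until one works.
The match spans [0:20] → 'y9oss668Uq.8.70syvvM'.
Captured: group 1 = 'y9oss668Uq.8.7', group 2 = '0syvvM'.

'y9oss668Uq.8.70syvvM'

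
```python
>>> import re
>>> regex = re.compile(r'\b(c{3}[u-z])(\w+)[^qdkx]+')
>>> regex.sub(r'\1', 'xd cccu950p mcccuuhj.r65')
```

The pattern matches a word boundary (`\b`, zero-width); then exactly 3 of a literal 'c', then a character in [u-z] (captured); then one or more of a word character (captured); then one or more of any character except [qdkx].
Matches: at [3:24] → 'cccu950p mcccuuhj.r65'.
Each match is replaced using the text its own group 1 captured.

'xd cccu'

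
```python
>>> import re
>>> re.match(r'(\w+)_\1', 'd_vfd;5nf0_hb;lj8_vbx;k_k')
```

`\1` is not a pattern — it's the concrete string captured by group 1, re-applied verbatim.
`re.match` only tries the pattern at the start of the string.
Here the string doesn't start with a match, so the call returns None.

None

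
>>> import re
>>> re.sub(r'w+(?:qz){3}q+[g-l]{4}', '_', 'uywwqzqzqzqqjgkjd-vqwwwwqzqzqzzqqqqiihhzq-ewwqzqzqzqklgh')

'uy_d-vqwwwwqzqzqzzqqqqiihhzq-e_'

Every occurrence is swapped for '_'.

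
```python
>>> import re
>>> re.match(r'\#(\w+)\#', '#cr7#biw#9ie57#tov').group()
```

`match` is anchored at position 0; if the pattern doesn't fit there, it returns None.
The match spans [0:5] → '#cr7#'.

'#cr7#'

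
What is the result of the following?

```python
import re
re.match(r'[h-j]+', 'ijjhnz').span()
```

(0, 4)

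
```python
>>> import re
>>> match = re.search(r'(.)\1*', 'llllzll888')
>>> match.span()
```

(0, 4)

After group 1 captures some text, `\1` only succeeds where that same text appears again.
Unlike `match`, `search` isn't anchored — it looks for the pattern anywhere in the string.
The match spans [0:4] → 'llll'.
Captured: group 1 = 'l'.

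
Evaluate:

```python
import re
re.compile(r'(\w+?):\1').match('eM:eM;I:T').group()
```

'eM:eM'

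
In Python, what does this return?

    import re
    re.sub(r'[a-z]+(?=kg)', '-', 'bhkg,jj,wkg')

The positive lookaround only admits positions where the adjacent text matches; those characters stay outside the span.
Matches: at [0:2] → 'bh'; at [8:9] → 'w'.
Every occurrence is swapped for '-'.

'-kg,jj,-kg'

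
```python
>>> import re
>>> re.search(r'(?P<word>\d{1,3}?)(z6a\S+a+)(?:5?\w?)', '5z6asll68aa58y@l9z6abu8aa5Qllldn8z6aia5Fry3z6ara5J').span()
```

The match spans [0:50] → '5z6asll68aa58y@l9z6abu8aa5Qllldn8z6aia5Fry3z6ara5J'.

(0, 50)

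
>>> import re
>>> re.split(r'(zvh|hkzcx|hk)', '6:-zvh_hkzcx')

['6:-', 'zvh', '_', 'hkzcx', '']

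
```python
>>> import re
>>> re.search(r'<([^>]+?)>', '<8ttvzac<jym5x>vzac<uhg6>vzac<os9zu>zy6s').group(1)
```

'8ttvzac<jym5x'

`search` walks the string left to right and returns the first match it finds.
The match spans [0:15] → '<8ttvzac<jym5x>'.
Captured: group 1 = '8ttvzac<jym5x'.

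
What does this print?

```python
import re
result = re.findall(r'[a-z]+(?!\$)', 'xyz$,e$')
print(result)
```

Because the assertion is negative and zero-width, positions next to the forbidden text are skipped.
Walking the string: at [0:2] → 'xy'.
Since nothing is captured, `findall` lists the 1 matched substring directly.

['xy']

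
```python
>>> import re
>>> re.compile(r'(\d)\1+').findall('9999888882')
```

['9', '8']

`\1` is not a pattern — it's the concrete string captured by group 1, re-applied verbatim.
Matches: at [0:4] match '9999', group 1 = '9'; at [4:9] match '88888', group 1 = '8'.
With a single group, `findall` returns only what that group captured — 2 items.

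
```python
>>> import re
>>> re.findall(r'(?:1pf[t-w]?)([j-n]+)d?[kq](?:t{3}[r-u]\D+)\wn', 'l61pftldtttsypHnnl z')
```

[]

Pattern: the literal '1pf', then optionally a character in [t-w] (non-capturing group); then one or more of a character in [j-n] (captured); then optionally the literal 'd', then one of [kq]; then exactly 3 of the literal 't', then a character in [r-u], then one or more of a non-digit (non-capturing group); then a word character, then the literal 'n'.
Because there's exactly one group, `findall` drops the full match and keeps group 1 from each hit.
Nothing in the string satisfies the pattern, so the list is empty.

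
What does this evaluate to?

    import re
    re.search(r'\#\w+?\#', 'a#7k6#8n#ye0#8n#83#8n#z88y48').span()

(1, 6)

`re.search` tries every starting position until one works.
The match spans [1:6] → '#7k6#'.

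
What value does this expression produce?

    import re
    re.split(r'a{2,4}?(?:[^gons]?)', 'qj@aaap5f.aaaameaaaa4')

['qj@', 'p5f.', 'ame', 'a4']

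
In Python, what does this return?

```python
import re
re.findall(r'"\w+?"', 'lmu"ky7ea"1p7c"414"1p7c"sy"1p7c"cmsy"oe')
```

Scanning left to right: at [3:10] → '"ky7ea"'; at [14:19] → '"414"'; at [23:27] → '"sy"'; at [31:37] → '"cmsy"'.
No capturing groups, so `findall` returns the 4 full match strings.

['"ky7ea"', '"414"', '"sy"', '"cmsy"']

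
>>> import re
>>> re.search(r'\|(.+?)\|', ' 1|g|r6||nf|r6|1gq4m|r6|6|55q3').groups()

Because the quantifier is non-greedy, it stops expanding at the earliest point where the rest of the pattern can succeed.
`search` walks the string left to right and returns the first match it finds.
The match spans [2:5] → '|g|'.
Captured: group 1 = 'g'.

('g',)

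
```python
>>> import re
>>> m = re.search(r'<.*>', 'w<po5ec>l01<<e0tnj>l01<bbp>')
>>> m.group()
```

`search` walks the string left to right and returns the first match it finds.
The match spans [1:27] → '<po5ec>l01<<e0tnj>l01<bbp>'.

'<po5ec>l01<<e0tnj>l01<bbp>'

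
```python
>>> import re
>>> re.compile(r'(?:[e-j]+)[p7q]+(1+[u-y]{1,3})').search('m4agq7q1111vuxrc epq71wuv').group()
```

This matches one or more of a character in [e-j] (non-capturing group); then one or more of one of [p7q]; then one or more of a literal '1', then 1 to 3 of a character in [u-y] (captured).
Unlike `match`, `search` isn't anchored — it looks for the pattern anywhere in the string.
The match spans [3:14] → 'gq7q1111vux'.
Captured: group 1 = '1111vux'.

'gq7q1111vux'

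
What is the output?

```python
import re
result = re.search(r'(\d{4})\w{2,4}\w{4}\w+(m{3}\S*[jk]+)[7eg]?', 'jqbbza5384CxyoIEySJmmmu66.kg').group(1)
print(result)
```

The match spans [6:28] → '5384CxyoIEySJmmmu66.kg'.
Captured: group 1 = '5384', group 2 = 'mmmu66.k'.

5384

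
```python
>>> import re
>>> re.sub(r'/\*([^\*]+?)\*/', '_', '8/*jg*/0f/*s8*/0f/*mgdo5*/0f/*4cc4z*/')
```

Each match is replaced by '_'.

'8_0f_0f_0f_'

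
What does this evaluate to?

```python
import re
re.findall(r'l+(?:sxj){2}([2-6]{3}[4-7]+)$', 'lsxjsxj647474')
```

[]

Pattern: one or more of a literal 'l', then the literal 'sxj' repeated 2 times; then exactly 3 of a character in [2-6], then one or more of a character in [4-7] (captured); then anchored at the end.
Because there's exactly one group, `findall` drops the full match and keeps group 1 from each hit.
Nothing in the string satisfies the pattern, so the list is empty.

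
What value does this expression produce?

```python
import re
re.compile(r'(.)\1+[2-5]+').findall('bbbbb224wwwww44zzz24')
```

['b', 'w', 'z']

A backreference is literal: `\1` must see the identical characters the first group matched.
Matches: at [0:8] match 'bbbbb224', group 1 = 'b'; at [8:15] match 'wwwww44', group 1 = 'w'; at [15:20] match 'zzz24', group 1 = 'z'.
One capturing group, so `findall` returns just the captured substring from each match — 3 in all.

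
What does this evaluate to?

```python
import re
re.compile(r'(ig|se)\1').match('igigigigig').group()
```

`\1` is not a pattern — it's the concrete string captured by group 1, re-applied verbatim.
`re.match` won't scan ahead — the pattern has to work from the very first character.
The match spans [0:4] → 'igig'.
Captured: group 1 = 'ig'.

'igig'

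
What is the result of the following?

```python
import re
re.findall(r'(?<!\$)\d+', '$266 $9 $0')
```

['66']

The negative lookahead/lookbehind blocks any match where the forbidden context is present.
Since nothing is captured, `findall` lists the 1 matched substring directly.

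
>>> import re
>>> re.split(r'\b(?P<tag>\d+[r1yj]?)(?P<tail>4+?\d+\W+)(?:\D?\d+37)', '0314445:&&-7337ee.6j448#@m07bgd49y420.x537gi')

['', '03144', '45:&&-', 'ee.6j448#@m07bgd49y420.x537gi']

The pattern matches a word boundary (`\b`, zero-width); then one or more of a digit, then optionally one of [r1yj] (captured as 'tag'); then one or more of a literal '4' (lazy), then one or more of a digit, then one or more of a non-word character (captured as 'tail'); then optionally a non-digit, then one or more of a digit, then the literal '37' (non-capturing group).
Matches to split on: at [0:15] → '0314445:&&-7337'.
`re.split` interleaves the captured-group text with the surrounding fragments.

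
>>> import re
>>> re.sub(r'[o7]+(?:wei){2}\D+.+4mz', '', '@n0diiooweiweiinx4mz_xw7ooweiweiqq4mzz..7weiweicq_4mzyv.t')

'@n0diiyv.t'

Pattern: one or more of one of [o7], then the literal 'wei' repeated 2 times, then one or more of a non-digit; then one or more of any character, then the literal '4mz'.
Matches: at [6:53] → 'ooweiweiinx4mz_xw7ooweiweiqq4mzz..7weiweicq_4mz'.
Every occurrence is swapped for ''.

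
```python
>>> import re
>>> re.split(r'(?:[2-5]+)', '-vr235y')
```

['-vr', 'y']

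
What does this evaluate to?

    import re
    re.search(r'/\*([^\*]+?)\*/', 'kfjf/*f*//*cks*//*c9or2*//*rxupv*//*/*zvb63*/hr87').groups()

('f',)

`re.search` scans for the first position where the pattern succeeds.
The match spans [4:9] → '/*f*/'.
Captured: group 1 = 'f'.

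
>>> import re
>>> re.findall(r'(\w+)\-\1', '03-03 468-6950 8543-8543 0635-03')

['03', '8543']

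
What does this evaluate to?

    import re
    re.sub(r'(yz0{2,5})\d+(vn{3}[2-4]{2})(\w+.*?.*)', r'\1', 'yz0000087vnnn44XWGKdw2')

'yz00000'

The pattern matches the literal 'yz', then 2 to 5 of the literal '0' (captured); then one or more of a digit; then the literal 'v', then exactly 3 of the literal 'n', then exactly 2 of a character in [2-4] (captured); then one or more of a word character, then zero or more of any character (lazy), then zero or more of any character (captured).
Matches: at [0:22] → 'yz0000087vnnn44XWGKdw2'.
Each match is replaced using the text its own group 1 captured.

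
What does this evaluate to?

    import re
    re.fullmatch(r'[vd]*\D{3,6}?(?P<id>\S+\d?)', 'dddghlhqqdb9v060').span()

This matches zero or more of one of [vd], then 3 to 6 of a non-digit (lazy); then one or more of a non-whitespace character, then optionally a digit (captured as 'id').
`re.fullmatch` is like wrapping the pattern in `^…$` (in single-line mode).
The match spans [0:16] → 'dddghlhqqdb9v060'.
Captured: group 1 = 'hqqdb9v060'.

(0, 16)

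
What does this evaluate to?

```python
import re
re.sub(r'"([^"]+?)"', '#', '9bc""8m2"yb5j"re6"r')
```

Matches: at [4:9] → '"8m2"'; at [13:18] → '"re6"'.
`sub` substitutes '#' at each match site.

'9bc"#yb5j#r'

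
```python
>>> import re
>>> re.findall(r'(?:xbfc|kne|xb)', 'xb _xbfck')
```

`|` is ordered: at each position the engine commits to the first alternative that works.
Walking the string: at [0:2] → 'xb'; at [4:8] → 'xbfc'.
`findall` yields the raw match text (2 of them) because the pattern has no groups.

['xb', 'xbfc']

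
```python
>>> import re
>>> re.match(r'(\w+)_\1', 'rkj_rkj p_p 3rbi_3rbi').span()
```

`re.match` won't scan ahead — the pattern has to work from the very first character.
The match spans [0:7] → 'rkj_rkj'.

(0, 7)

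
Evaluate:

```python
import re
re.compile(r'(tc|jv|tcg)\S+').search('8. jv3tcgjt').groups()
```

`re.search` scans for the first position where the pattern succeeds.
The match spans [3:11] → 'jv3tcgjt'.
Captured: group 1 = 'jv'.

('jv',)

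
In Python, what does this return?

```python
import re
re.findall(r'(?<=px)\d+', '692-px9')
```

The `(?=…)`/`(?<=…)` assertion just peeks at neighbouring text; it doesn't advance the match position.
No capturing groups, so `findall` returns the 1 full match string.

['9']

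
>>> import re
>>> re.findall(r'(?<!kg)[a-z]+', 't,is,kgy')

['t', 'is', 'kgy']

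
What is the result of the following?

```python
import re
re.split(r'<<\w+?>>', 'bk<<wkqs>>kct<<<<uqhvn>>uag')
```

The string is cut at each match, leaving 3 pieces.

['bk', 'kct<<', 'uag']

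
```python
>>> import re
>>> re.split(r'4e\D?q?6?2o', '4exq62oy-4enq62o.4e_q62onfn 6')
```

['', 'y-', '.', 'nfn 6']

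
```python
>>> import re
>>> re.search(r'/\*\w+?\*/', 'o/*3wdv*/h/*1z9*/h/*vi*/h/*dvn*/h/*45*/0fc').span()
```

(1, 9)

`search` walks the string left to right and returns the first match it finds.
The match spans [1:9] → '/*3wdv*/'.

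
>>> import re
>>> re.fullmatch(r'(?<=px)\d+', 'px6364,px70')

None

The positive lookaround only admits positions where the adjacent text matches; those characters stay outside the span.
For `fullmatch`, every character of the input must be accounted for by the pattern.
Here there's no way to consume every character, so the call returns None.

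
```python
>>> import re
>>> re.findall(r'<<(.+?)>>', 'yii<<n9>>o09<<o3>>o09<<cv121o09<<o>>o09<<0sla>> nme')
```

['n9', 'o3', 'cv121o09<<o', '0sla']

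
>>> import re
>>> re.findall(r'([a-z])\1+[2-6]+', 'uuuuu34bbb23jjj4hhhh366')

['u', 'b', 'j', 'h']

`\1` has to match the exact text group 1 already captured.
Because there's exactly one group, `findall` drops the full match and keeps group 1 from each hit.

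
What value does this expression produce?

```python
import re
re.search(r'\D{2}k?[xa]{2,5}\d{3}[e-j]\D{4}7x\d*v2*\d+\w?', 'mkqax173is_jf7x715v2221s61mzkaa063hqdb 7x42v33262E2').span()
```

The match spans [1:24] → 'kqax173is_jf7x715v2221s'.

(1, 24)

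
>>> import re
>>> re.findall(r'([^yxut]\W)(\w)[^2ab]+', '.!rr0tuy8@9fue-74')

[('.!', 'r')]

2 groups means the one result is a tuple of 2 captured strings — 1 here.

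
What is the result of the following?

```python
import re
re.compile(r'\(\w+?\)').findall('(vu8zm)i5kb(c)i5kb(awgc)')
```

['(vu8zm)', '(c)', '(awgc)']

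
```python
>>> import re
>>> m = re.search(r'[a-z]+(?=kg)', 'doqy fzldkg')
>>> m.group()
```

'fzld'

Lookahead/lookbehind check context without consuming it, so the matched span excludes the asserted characters.
`re.search` scans for the first position where the pattern succeeds.
The match spans [5:9] → 'fzld'.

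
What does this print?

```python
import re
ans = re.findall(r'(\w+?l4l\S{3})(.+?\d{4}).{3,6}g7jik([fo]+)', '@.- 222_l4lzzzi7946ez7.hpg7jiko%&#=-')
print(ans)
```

[('222_l4lzzz', 'i7946', 'o')]

This matches one or more of a word character (lazy), then the literal 'l4l', then exactly 3 of a non-whitespace character (captured); then one or more of any character (lazy), then exactly 4 of a digit (captured); then 3 to 6 of any character, then the literal 'g7j', then the literal 'ik'; then one or more of one of [fo] (captured).
Walking the string: at [4:31] match '222_l4lzzzi7946ez7.hpg7jiko', groups = ('222_l4lzzz', 'i7946', 'o').
`findall` packs the 3 group values into a tuple for every match.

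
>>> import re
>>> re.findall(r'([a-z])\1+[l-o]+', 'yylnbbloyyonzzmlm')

['y', 'b', 'y', 'z']

The backreference `\1` re-matches whatever the first group consumed, character for character.
Matches: at [0:4] match 'yyln', group 1 = 'y'; at [4:8] match 'bblo', group 1 = 'b'; at [8:12] match 'yyon', group 1 = 'y'; at [12:17] match 'zzmlm', group 1 = 'z'.
One capturing group, so `findall` returns just the captured substring from each match — 4 in all.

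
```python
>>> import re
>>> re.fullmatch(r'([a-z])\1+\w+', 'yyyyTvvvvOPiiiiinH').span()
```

(0, 18)

After group 1 captures some text, `\1` only succeeds where that same text appears again.
`fullmatch` succeeds only if the pattern covers the string from start to end.
The match spans [0:18] → 'yyyyTvvvvOPiiiiinH'.
Captured: group 1 = 'y'.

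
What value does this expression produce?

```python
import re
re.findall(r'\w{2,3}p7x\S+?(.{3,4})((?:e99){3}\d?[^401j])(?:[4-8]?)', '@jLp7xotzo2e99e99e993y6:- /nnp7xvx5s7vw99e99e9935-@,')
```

A `+?`/`*?`/`{m,n}?` starts at its minimum and grows only as far as needed for what follows to match.
`findall` packs the 2 group values into a tuple for every match.

[('tzo2', 'e99e99e993y')]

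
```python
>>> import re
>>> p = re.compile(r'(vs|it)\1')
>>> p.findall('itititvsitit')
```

A backreference is literal: `\1` must see the identical characters the first group matched.
`findall` collects group 1 from each match (2 total).

['it', 'it']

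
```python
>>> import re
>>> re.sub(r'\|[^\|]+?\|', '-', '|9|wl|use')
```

Each match is replaced by '-'.

'-wl|use'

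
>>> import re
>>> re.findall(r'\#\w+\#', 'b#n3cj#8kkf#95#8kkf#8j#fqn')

['#n3cj#', '#95#', '#8j#']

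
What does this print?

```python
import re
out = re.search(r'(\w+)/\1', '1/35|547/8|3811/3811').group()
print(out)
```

3811/3811

The backreference `\1` re-matches whatever the first group consumed, character for character.
The match spans [11:20] → '3811/3811'.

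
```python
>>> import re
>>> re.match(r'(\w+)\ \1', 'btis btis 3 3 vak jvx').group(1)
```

'btis'

A backreference is literal: `\1` must see the identical characters the first group matched.
With `match`, the pattern is implicitly anchored at the beginning.
The match spans [0:9] → 'btis btis'.
Captured: group 1 = 'btis'.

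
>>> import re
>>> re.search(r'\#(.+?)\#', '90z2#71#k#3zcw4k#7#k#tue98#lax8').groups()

('71',)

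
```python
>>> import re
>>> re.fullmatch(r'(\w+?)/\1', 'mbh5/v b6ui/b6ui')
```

`\1` has to match the exact text group 1 already captured.
`fullmatch` succeeds only if the pattern covers the string from start to end.
Here the pattern can't cover the whole string, so the call returns None.

None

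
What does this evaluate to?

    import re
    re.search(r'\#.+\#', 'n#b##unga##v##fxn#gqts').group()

'#b##unga##v##fxn#'

`search` walks the string left to right and returns the first match it finds.
The match spans [1:18] → '#b##unga##v##fxn#'.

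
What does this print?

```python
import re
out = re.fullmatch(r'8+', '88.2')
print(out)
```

None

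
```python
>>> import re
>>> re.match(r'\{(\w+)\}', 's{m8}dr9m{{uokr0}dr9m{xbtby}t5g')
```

None

`re.match` only tries the pattern at the start of the string.
Here the string doesn't start with a match, so the call returns None.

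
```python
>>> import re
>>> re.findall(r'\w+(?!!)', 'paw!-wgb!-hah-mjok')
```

['pa', 'wg', 'hah', 'mjok']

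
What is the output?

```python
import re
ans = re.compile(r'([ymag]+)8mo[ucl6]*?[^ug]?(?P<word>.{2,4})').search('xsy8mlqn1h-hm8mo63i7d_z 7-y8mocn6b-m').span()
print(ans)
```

The pattern matches one or more of one of [ymag] (captured); then the literal '8mo', then zero or more of one of [ucl6] (lazy), then optionally any character except [ug]; then 2 to 4 of any character (captured as 'word').
A `+?`/`*?`/`{m,n}?` starts at its minimum and grows only as far as needed for what follows to match.
`re.search` tries every starting position until one works.
The match spans [12:21] → 'm8mo63i7d'.
Captured: group 1 = 'm', group 2 = '3i7d'.

(12, 21)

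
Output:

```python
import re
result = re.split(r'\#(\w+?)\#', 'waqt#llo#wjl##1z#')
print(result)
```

With a capturing group present, the delimiter's captured portion is kept in the result list.

['waqt', 'llo', 'wjl#', '1z', '']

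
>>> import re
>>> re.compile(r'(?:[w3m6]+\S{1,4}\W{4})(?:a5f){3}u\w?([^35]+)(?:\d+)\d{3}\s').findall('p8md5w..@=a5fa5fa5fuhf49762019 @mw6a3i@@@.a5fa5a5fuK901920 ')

The pattern matches one or more of one of [w3m6], then 1 to 4 of a non-whitespace character, then exactly 4 of a non-word character (non-capturing group); then the literal 'a5f' repeated 3 times, then a literal 'u', then optionally a word character; then one or more of any character except [35] (captured); then one or more of a digit (non-capturing group); then exactly 3 of a digit, then whitespace.
Matches: at [2:31] match 'md5w..@=a5fa5fa5fuhf49762019 ', group 1 = 'f4976'.
Because there's exactly one group, `findall` drops the full match and keeps group 1 from the one hit.

['f4976']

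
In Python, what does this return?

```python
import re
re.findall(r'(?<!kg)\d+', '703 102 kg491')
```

['703', '102', '91']

The negative lookaround is zero-width — it rules out positions where the adjacent text would match, without consuming anything.
`findall` yields the raw match text (3 of them) because the pattern has no groups.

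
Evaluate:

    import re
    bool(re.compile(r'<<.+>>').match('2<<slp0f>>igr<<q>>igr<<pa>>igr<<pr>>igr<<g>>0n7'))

False

`match` is anchored at position 0; if the pattern doesn't fit there, it returns None.
Here the string doesn't start with a match, so the call returns None, and `bool(None)` is False.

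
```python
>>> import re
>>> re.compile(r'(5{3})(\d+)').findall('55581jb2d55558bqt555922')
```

[('555', '81'), ('555', '58'), ('555', '922')]

This matches exactly 3 of a literal '5' (captured); then one or more of a digit (captured).
Scanning left to right: at [0:5] match '55581', groups = ('555', '81'); at [9:14] match '55558', groups = ('555', '58'); at [17:23] match '555922', groups = ('555', '922').
With 2 capturing groups, `findall` returns a 2-tuple per match.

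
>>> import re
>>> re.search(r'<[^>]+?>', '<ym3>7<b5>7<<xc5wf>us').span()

(0, 5)

`search` walks the string left to right and returns the first match it finds.
The match spans [0:5] → '<ym3>'.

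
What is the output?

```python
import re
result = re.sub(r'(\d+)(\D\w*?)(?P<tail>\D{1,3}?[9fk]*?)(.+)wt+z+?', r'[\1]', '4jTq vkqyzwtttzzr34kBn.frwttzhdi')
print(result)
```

`\1` in the replacement pulls in group 1's text for each match.

[4]hdi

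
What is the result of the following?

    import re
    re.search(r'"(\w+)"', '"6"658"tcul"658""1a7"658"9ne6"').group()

The match spans [0:3] → '"6"'.

'"6"'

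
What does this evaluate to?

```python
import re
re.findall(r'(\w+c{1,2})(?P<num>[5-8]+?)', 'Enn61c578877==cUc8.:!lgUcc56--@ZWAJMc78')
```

[('Enn61c', '5'), ('cUc', '8'), ('lgUcc', '5'), ('ZWAJMc', '7')]

Pattern: one or more of a word character, then 1 to 2 of the literal 'c' (captured); then one or more of a character in [5-8] (lazy) (captured as 'num').
Scanning left to right: at [0:7] match 'Enn61c5', groups = ('Enn61c', '5'); at [14:18] match 'cUc8', groups = ('cUc', '8'); at [21:27] match 'lgUcc5', groups = ('lgUcc', '5'); at [31:38] match 'ZWAJMc7', groups = ('ZWAJMc', '7').
`findall` packs the 2 group values into a tuple for every match.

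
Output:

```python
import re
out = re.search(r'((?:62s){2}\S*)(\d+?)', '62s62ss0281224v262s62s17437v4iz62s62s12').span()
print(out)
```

The match spans [0:39] → '62s62ss0281224v262s62s17437v4iz62s62s12'.

(0, 39)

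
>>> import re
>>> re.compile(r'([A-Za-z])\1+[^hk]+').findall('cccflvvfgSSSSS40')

['c']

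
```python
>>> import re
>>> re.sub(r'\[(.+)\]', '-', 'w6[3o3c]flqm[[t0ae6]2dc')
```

'w6-2dc'

Matches: at [2:20] → '[3o3c]flqm[[t0ae6]'.
Every occurrence is swapped for '-'.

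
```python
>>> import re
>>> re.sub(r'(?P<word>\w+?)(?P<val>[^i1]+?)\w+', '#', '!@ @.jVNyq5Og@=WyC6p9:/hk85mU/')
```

This matches one or more of a word character (lazy) (captured as 'word'); then one or more of any character except [i1] (lazy) (captured as 'val'); then one or more of a word character.
Each match is replaced by '#'.

'!@ @.#@=#:/#/'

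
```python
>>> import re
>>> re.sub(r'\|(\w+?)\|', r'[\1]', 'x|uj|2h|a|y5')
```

'x[uj]2h[a]y5'

Matches: at [1:5] → '|uj|'; at [7:10] → '|a|'.
`\1` in the replacement pulls in group 1's text for each match.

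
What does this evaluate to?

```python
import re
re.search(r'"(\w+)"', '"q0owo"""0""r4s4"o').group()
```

`search` walks the string left to right and returns the first match it finds.
The match spans [0:7] → '"q0owo"'.
Captured: group 1 = 'q0owo'.

'"q0owo"'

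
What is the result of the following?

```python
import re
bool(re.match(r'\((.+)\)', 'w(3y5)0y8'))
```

False

With `match`, the pattern is implicitly anchored at the beginning.
Here the pattern fails at index 0, so the call returns None, and `bool(None)` is False.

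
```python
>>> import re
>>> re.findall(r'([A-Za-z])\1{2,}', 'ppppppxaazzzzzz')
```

['p', 'z']

`\1` has to match the exact text group 1 already captured.
With a single group, `findall` returns only what that group captured — 2 items.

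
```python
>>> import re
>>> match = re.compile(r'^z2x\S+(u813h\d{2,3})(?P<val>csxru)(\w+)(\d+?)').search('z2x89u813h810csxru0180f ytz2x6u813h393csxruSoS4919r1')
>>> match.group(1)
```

This matches anchored at the start of the string; then the literal 'z2x', then one or more of a non-whitespace character; then the literal 'u81', then the literal '3h', then 2 to 3 of a digit (captured); then the literal 'c', then the literal 'sx', then the literal 'ru' (captured as 'val'); then one or more of a word character (captured); then one or more of a digit (lazy) (captured).
`re.search` tries every starting position until one works.
The match spans [0:22] → 'z2x89u813h810csxru0180'.
Captured: group 1 = 'u813h810', group 2 = 'csxru', group 3 = '018', group 4 = '0'.

'u813h810'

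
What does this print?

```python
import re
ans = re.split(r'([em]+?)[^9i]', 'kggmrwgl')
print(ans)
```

['kgg', 'm', 'wgl']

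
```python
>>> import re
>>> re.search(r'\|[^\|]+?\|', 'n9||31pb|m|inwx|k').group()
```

'|31pb|'

`re.search` scans for the first position where the pattern succeeds.
The match spans [3:9] → '|31pb|'.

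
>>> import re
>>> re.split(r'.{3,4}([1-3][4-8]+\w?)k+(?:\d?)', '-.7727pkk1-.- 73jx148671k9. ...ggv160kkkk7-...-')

['', '27p', '-.- ', '148671', '. ..', '160', '-...-']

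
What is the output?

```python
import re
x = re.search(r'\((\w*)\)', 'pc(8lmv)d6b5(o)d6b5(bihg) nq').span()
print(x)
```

The match spans [2:8] → '(8lmv)'.

(2, 8)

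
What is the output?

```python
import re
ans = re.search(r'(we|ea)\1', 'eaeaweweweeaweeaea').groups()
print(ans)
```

('ea',)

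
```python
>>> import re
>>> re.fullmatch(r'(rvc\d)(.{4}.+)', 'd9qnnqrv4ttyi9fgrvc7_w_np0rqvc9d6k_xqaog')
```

None

The pattern matches the literal 'rvc', then a digit (captured); then exactly 4 of any character, then one or more of any character (captured).
`fullmatch` succeeds only if the pattern covers the string from start to end.
Here the pattern can't cover the whole string, so the call returns None.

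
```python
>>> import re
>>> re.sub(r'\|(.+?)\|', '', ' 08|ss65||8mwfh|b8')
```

' 08b8'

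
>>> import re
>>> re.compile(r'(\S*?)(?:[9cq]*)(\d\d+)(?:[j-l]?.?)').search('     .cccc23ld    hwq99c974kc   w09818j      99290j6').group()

The match spans [5:14] → '.cccc23ld'.

'.cccc23ld'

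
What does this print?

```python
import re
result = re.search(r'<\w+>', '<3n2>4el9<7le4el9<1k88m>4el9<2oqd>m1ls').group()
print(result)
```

The match spans [0:5] → '<3n2>'.

<3n2>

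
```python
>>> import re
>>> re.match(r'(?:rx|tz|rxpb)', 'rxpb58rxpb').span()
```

Alternation tries branches left to right and keeps the first one that lets the overall match succeed at that position.
With `match`, the pattern is implicitly anchored at the beginning.
The match spans [0:2] → 'rx'.

(0, 2)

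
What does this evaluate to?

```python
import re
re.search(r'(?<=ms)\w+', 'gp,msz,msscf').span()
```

(5, 6)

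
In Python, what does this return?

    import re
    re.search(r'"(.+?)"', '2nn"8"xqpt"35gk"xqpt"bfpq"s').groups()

The `?` after the quantifier makes it lazy — it takes as little as possible before letting the rest of the pattern try.
`re.search` scans for the first position where the pattern succeeds.
The match spans [3:6] → '"8"'.
Captured: group 1 = '8'.

('8',)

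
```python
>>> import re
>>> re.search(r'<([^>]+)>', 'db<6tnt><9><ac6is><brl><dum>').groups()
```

`re.search` tries every starting position until one works.
The match spans [2:8] → '<6tnt>'.
Captured: group 1 = '6tnt'.

('6tnt',)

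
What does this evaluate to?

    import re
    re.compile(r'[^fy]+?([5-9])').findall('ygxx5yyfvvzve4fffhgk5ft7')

['5', '5', '7']

Pattern: one or more of any character except [fy] (lazy); then a character in [5-9] (captured).
Matches: at [1:5] match 'gxx5', group 1 = '5'; at [17:21] match 'hgk5', group 1 = '5'; at [22:24] match 't7', group 1 = '7'.
Because there's exactly one group, `findall` drops the full match and keeps group 1 from each hit.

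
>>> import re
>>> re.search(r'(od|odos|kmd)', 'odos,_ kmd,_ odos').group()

'od'

Alternation isn't longest-match — the leftmost alternative that fits at this position is chosen.
Unlike `match`, `search` isn't anchored — it looks for the pattern anywhere in the string.
The match spans [0:2] → 'od'.
Captured: group 1 = 'od'.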